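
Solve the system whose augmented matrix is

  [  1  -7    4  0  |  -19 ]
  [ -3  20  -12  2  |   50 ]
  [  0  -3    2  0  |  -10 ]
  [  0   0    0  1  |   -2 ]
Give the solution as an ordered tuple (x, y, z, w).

Add 3 times r1 to r2.
Multiply r2 by -1.
Add 3 times r2 to r3.
Multiply r3 by 1/2.
Add 3 times r4 to r3.
Add 2 times r4 to r2.
Subtract 4 times r3 from r1.
Add 7 times r2 to r1.
Reading off the last column: x = 4, y = 3, z = -1/2, w = -2.

(4, 3, -1/2, -2)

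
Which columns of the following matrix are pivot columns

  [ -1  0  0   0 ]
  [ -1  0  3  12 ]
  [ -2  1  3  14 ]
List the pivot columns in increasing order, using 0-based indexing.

Multiply R1 by -1.
  [  1  0  0   0 ]
  [ -1  0  3  12 ]
  [ -2  1  3  14 ]
Add R1 to R2.
  [  1  0  0   0 ]
  [  0  0  3  12 ]
  [ -2  1  3  14 ]
Add 2 times R1 to R3.
  [ 1  0  0   0 ]
  [ 0  0  3  12 ]
  [ 0  1  3  14 ]
Swap R2 and R3.
  [ 1  0  0   0 ]
  [ 0  1  3  14 ]
  [ 0  0  3  12 ]
Multiply R3 by 1/3.
  [ 1  0  0   0 ]
  [ 0  1  3  14 ]
  [ 0  0  1   4 ]
Subtract 3 times R3 from R2.
  [ 1  0  0  0 ]
  [ 0  1  0  2 ]
  [ 0  0  1  4 ]
Pivot columns are the columns containing a leading 1.

0, 1, 2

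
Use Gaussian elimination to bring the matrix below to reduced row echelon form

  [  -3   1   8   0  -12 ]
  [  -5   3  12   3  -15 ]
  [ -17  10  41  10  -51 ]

[[1, 0, -3, 0, 3], [0, 1, -1, 0, -3], [0, 0, 0, 1, 3]]

ρ1 -> -1/3·ρ1
  [   1  -1/3  -8/3   0    4 ]
  [  -5     3    12   3  -15 ]
  [ -17    10    41  10  -51 ]
ρ2 -> ρ2 + 5·ρ1
  [   1  -1/3  -8/3   0    4 ]
  [   0   4/3  -4/3   3    5 ]
  [ -17    10    41  10  -51 ]
ρ3 -> ρ3 + 17·ρ1
  [ 1  -1/3   -8/3   0   4 ]
  [ 0   4/3   -4/3   3   5 ]
  [ 0  13/3  -13/3  10  17 ]
ρ2 -> 3/4·ρ2
  [ 1  -1/3   -8/3    0     4 ]
  [ 0     1     -1  9/4  15/4 ]
  [ 0  13/3  -13/3   10    17 ]
ρ3 -> ρ3 − 13/3·ρ2
  [ 1  -1/3  -8/3    0     4 ]
  [ 0     1    -1  9/4  15/4 ]
  [ 0     0     0  1/4   3/4 ]
ρ3 -> 4·ρ3
  [ 1  -1/3  -8/3    0     4 ]
  [ 0     1    -1  9/4  15/4 ]
  [ 0     0     0    1     3 ]
ρ2 -> ρ2 − 9/4·ρ3
  [ 1  -1/3  -8/3  0   4 ]
  [ 0     1    -1  0  -3 ]
  [ 0     0     0  1   3 ]
ρ1 -> ρ1 + 1/3·ρ2
  [ 1  0  -3  0   3 ]
  [ 0  1  -1  0  -3 ]
  [ 0  0   0  1   3 ]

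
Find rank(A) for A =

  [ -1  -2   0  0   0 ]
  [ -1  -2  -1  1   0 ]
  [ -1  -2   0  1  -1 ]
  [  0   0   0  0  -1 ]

rank = 4

r1 := -1·r1
  [  1   2   0  0   0 ]
  [ -1  -2  -1  1   0 ]
  [ -1  -2   0  1  -1 ]
  [  0   0   0  0  -1 ]
r2 := r2 + r1
  [  1   2   0  0   0 ]
  [  0   0  -1  1   0 ]
  [ -1  -2   0  1  -1 ]
  [  0   0   0  0  -1 ]
r3 := r3 + r1
  [ 1  2   0  0   0 ]
  [ 0  0  -1  1   0 ]
  [ 0  0   0  1  -1 ]
  [ 0  0   0  0  -1 ]
r2 := -1·r2
  [ 1  2  0   0   0 ]
  [ 0  0  1  -1   0 ]
  [ 0  0  0   1  -1 ]
  [ 0  0  0   0  -1 ]
r4 := -1·r4
  [ 1  2  0   0   0 ]
  [ 0  0  1  -1   0 ]
  [ 0  0  0   1  -1 ]
  [ 0  0  0   0   1 ]
r3 := r3 + r4
  [ 1  2  0   0  0 ]
  [ 0  0  1  -1  0 ]
  [ 0  0  0   1  0 ]
  [ 0  0  0   0  1 ]
r2 := r2 + r3
  [ 1  2  0  0  0 ]
  [ 0  0  1  0  0 ]
  [ 0  0  0  1  0 ]
  [ 0  0  0  0  1 ]
The reduced form has 4 nonzero rows.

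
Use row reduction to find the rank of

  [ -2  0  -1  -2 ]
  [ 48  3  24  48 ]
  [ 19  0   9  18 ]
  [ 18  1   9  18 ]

R1 ← -1/2·R1
  [  1  0  1/2   1 ]
  [ 48  3   24  48 ]
  [ 19  0    9  18 ]
  [ 18  1    9  18 ]
R2 ← R2 − 48·R1
  [  1  0  1/2   1 ]
  [  0  3    0   0 ]
  [ 19  0    9  18 ]
  [ 18  1    9  18 ]
R3 ← R3 − 19·R1
  [  1  0   1/2   1 ]
  [  0  3     0   0 ]
  [  0  0  -1/2  -1 ]
  [ 18  1     9  18 ]
R4 ← R4 − 18·R1
  [ 1  0   1/2   1 ]
  [ 0  3     0   0 ]
  [ 0  0  -1/2  -1 ]
  [ 0  1     0   0 ]
R2 ← 1/3·R2
  [ 1  0   1/2   1 ]
  [ 0  1     0   0 ]
  [ 0  0  -1/2  -1 ]
  [ 0  1     0   0 ]
R4 ← R4 − R2
  [ 1  0   1/2   1 ]
  [ 0  1     0   0 ]
  [ 0  0  -1/2  -1 ]
  [ 0  0     0   0 ]
R3 ← -2·R3
  [ 1  0  1/2  1 ]
  [ 0  1    0  0 ]
  [ 0  0    1  2 ]
  [ 0  0    0  0 ]
R1 ← R1 − 1/2·R3
  [ 1  0  0  0 ]
  [ 0  1  0  0 ]
  [ 0  0  1  2 ]
  [ 0  0  0  0 ]
The reduced form has 3 nonzero rows.

rank = 3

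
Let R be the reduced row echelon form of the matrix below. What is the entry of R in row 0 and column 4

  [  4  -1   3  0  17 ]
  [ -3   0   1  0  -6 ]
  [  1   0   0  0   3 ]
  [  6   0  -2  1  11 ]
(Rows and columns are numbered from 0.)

R1 := 1/4·R1
  [  1  -1/4  3/4  0  17/4 ]
  [ -3     0    1  0    -6 ]
  [  1     0    0  0     3 ]
  [  6     0   -2  1    11 ]
R2 := R2 + 3·R1
  [ 1  -1/4   3/4  0  17/4 ]
  [ 0  -3/4  13/4  0  27/4 ]
  [ 1     0     0  0     3 ]
  [ 6     0    -2  1    11 ]
R3 := R3 − R1
  [ 1  -1/4   3/4  0  17/4 ]
  [ 0  -3/4  13/4  0  27/4 ]
  [ 0   1/4  -3/4  0  -5/4 ]
  [ 6     0    -2  1    11 ]
R4 := R4 − 6·R1
  [ 1  -1/4    3/4  0   17/4 ]
  [ 0  -3/4   13/4  0   27/4 ]
  [ 0   1/4   -3/4  0   -5/4 ]
  [ 0   3/2  -13/2  1  -29/2 ]
R2 := -4/3·R2
  [ 1  -1/4    3/4  0   17/4 ]
  [ 0     1  -13/3  0     -9 ]
  [ 0   1/4   -3/4  0   -5/4 ]
  [ 0   3/2  -13/2  1  -29/2 ]
R3 := R3 − 1/4·R2
  [ 1  -1/4    3/4  0   17/4 ]
  [ 0     1  -13/3  0     -9 ]
  [ 0     0    1/3  0      1 ]
  [ 0   3/2  -13/2  1  -29/2 ]
R4 := R4 − 3/2·R2
  [ 1  -1/4    3/4  0  17/4 ]
  [ 0     1  -13/3  0    -9 ]
  [ 0     0    1/3  0     1 ]
  [ 0     0      0  1    -1 ]
R3 := 3·R3
  [ 1  -1/4    3/4  0  17/4 ]
  [ 0     1  -13/3  0    -9 ]
  [ 0     0      1  0     3 ]
  [ 0     0      0  1    -1 ]
R2 := R2 + 13/3·R3
  [ 1  -1/4  3/4  0  17/4 ]
  [ 0     1    0  0     4 ]
  [ 0     0    1  0     3 ]
  [ 0     0    0  1    -1 ]
R1 := R1 − 3/4·R3
  [ 1  -1/4  0  0   2 ]
  [ 0     1  0  0   4 ]
  [ 0     0  1  0   3 ]
  [ 0     0  0  1  -1 ]
R1 := R1 + 1/4·R2
  [ 1  0  0  0   3 ]
  [ 0  1  0  0   4 ]
  [ 0  0  1  0   3 ]
  [ 0  0  0  1  -1 ]

3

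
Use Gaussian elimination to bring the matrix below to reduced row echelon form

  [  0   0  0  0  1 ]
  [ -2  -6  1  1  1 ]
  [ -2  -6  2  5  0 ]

[[1, 3, 0, 3/2, 0], [0, 0, 1, 4, 0], [0, 0, 0, 0, 1]]

r1 <=> r2
  [ -2  -6  1  1  1 ]
  [  0   0  0  0  1 ]
  [ -2  -6  2  5  0 ]
r1 -> -1/2·r1
  [  1   3  -1/2  -1/2  -1/2 ]
  [  0   0     0     0     1 ]
  [ -2  -6     2     5     0 ]
r3 -> r3 + 2·r1
  [ 1  3  -1/2  -1/2  -1/2 ]
  [ 0  0     0     0     1 ]
  [ 0  0     1     4    -1 ]
r2 <=> r3
  [ 1  3  -1/2  -1/2  -1/2 ]
  [ 0  0     1     4    -1 ]
  [ 0  0     0     0     1 ]
r2 -> r2 + r3
  [ 1  3  -1/2  -1/2  -1/2 ]
  [ 0  0     1     4     0 ]
  [ 0  0     0     0     1 ]
r1 -> r1 + 1/2·r3
  [ 1  3  -1/2  -1/2  0 ]
  [ 0  0     1     4  0 ]
  [ 0  0     0     0  1 ]
r1 -> r1 + 1/2·r2
  [ 1  3  0  3/2  0 ]
  [ 0  0  1    4  0 ]
  [ 0  0  0    0  1 ]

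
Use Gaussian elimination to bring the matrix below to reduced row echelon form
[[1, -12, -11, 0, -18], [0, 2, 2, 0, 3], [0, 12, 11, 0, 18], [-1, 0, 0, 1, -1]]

[[1, 0, 0, 0, 0], [0, 1, 0, 0, 3/2], [0, 0, 1, 0, 0], [0, 0, 0, 1, -1]]

ρ4 → ρ4 + ρ1
  [ 1  -12  -11  0  -18 ]
  [ 0    2    2  0    3 ]
  [ 0   12   11  0   18 ]
  [ 0  -12  -11  1  -19 ]
ρ2 → 1/2·ρ2
  [ 1  -12  -11  0  -18 ]
  [ 0    1    1  0  3/2 ]
  [ 0   12   11  0   18 ]
  [ 0  -12  -11  1  -19 ]
ρ3 → ρ3 − 12·ρ2
  [ 1  -12  -11  0  -18 ]
  [ 0    1    1  0  3/2 ]
  [ 0    0   -1  0    0 ]
  [ 0  -12  -11  1  -19 ]
ρ4 → ρ4 + 12·ρ2
  [ 1  -12  -11  0  -18 ]
  [ 0    1    1  0  3/2 ]
  [ 0    0   -1  0    0 ]
  [ 0    0    1  1   -1 ]
ρ3 → -1·ρ3
  [ 1  -12  -11  0  -18 ]
  [ 0    1    1  0  3/2 ]
  [ 0    0    1  0    0 ]
  [ 0    0    1  1   -1 ]
ρ4 → ρ4 − ρ3
  [ 1  -12  -11  0  -18 ]
  [ 0    1    1  0  3/2 ]
  [ 0    0    1  0    0 ]
  [ 0    0    0  1   -1 ]
ρ2 → ρ2 − ρ3
  [ 1  -12  -11  0  -18 ]
  [ 0    1    0  0  3/2 ]
  [ 0    0    1  0    0 ]
  [ 0    0    0  1   -1 ]
ρ1 → ρ1 + 11·ρ3
  [ 1  -12  0  0  -18 ]
  [ 0    1  0  0  3/2 ]
  [ 0    0  1  0    0 ]
  [ 0    0  0  1   -1 ]
ρ1 → ρ1 + 12·ρ2
  [ 1  0  0  0    0 ]
  [ 0  1  0  0  3/2 ]
  [ 0  0  1  0    0 ]
  [ 0  0  0  1   -1 ]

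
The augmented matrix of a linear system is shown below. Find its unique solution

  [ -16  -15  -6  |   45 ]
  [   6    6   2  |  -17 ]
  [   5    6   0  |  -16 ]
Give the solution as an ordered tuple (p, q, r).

(-4, 2/3, 3/2)

R1 -> -1/16·R1
  [ 1  15/16  3/8  |  -45/16 ]
  [ 6      6    2  |     -17 ]
  [ 5      6    0  |     -16 ]
R2 -> R2 − 6·R1
  [ 1  15/16   3/8  |  -45/16 ]
  [ 0    3/8  -1/4  |    -1/8 ]
  [ 5      6     0  |     -16 ]
R3 -> R3 − 5·R1
  [ 1  15/16    3/8  |  -45/16 ]
  [ 0    3/8   -1/4  |    -1/8 ]
  [ 0  21/16  -15/8  |  -31/16 ]
R2 -> 8/3·R2
  [ 1  15/16    3/8  |  -45/16 ]
  [ 0      1   -2/3  |    -1/3 ]
  [ 0  21/16  -15/8  |  -31/16 ]
R3 -> R3 − 21/16·R2
  [ 1  15/16   3/8  |  -45/16 ]
  [ 0      1  -2/3  |    -1/3 ]
  [ 0      0    -1  |    -3/2 ]
R3 -> -1·R3
  [ 1  15/16   3/8  |  -45/16 ]
  [ 0      1  -2/3  |    -1/3 ]
  [ 0      0     1  |     3/2 ]
R2 -> R2 + 2/3·R3
  [ 1  15/16  3/8  |  -45/16 ]
  [ 0      1    0  |     2/3 ]
  [ 0      0    1  |     3/2 ]
R1 -> R1 − 3/8·R3
  [ 1  15/16  0  |  -27/8 ]
  [ 0      1  0  |    2/3 ]
  [ 0      0  1  |    3/2 ]
R1 -> R1 − 15/16·R2
  [ 1  0  0  |   -4 ]
  [ 0  1  0  |  2/3 ]
  [ 0  0  1  |  3/2 ]
Reading off the last column: p = -4, q = 2/3, r = 3/2.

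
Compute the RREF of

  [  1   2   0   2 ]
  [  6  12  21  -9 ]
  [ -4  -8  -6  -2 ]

Subtract 6 times R1 from R2.
  [  1   2   0    2 ]
  [  0   0  21  -21 ]
  [ -4  -8  -6   -2 ]
Add 4 times R1 to R3.
  [ 1  2   0    2 ]
  [ 0  0  21  -21 ]
  [ 0  0  -6    6 ]
Multiply R2 by 1/21.
  [ 1  2   0   2 ]
  [ 0  0   1  -1 ]
  [ 0  0  -6   6 ]
Add 6 times R2 to R3.
  [ 1  2  0   2 ]
  [ 0  0  1  -1 ]
  [ 0  0  0   0 ]

[[1, 2, 0, 2], [0, 0, 1, -1], [0, 0, 0, 0]]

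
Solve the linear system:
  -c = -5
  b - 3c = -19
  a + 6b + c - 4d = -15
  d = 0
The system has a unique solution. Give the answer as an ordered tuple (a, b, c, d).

(4, -4, 5, 0)

Form the augmented matrix and row-reduce:
  [ 0  0  -1   0  |   -5 ]
  [ 0  1  -3   0  |  -19 ]
  [ 1  6   1  -4  |  -15 ]
  [ 0  0   0   1  |    0 ]
r1 <-> r3
  [ 1  6   1  -4  |  -15 ]
  [ 0  1  -3   0  |  -19 ]
  [ 0  0  -1   0  |   -5 ]
  [ 0  0   0   1  |    0 ]
r3 := -1·r3
  [ 1  6   1  -4  |  -15 ]
  [ 0  1  -3   0  |  -19 ]
  [ 0  0   1   0  |    5 ]
  [ 0  0   0   1  |    0 ]
r1 := r1 + 4·r4
  [ 1  6   1  0  |  -15 ]
  [ 0  1  -3  0  |  -19 ]
  [ 0  0   1  0  |    5 ]
  [ 0  0   0  1  |    0 ]
r2 := r2 + 3·r3
  [ 1  6  1  0  |  -15 ]
  [ 0  1  0  0  |   -4 ]
  [ 0  0  1  0  |    5 ]
  [ 0  0  0  1  |    0 ]
r1 := r1 − r3
  [ 1  6  0  0  |  -20 ]
  [ 0  1  0  0  |   -4 ]
  [ 0  0  1  0  |    5 ]
  [ 0  0  0  1  |    0 ]
r1 := r1 − 6·r2
  [ 1  0  0  0  |   4 ]
  [ 0  1  0  0  |  -4 ]
  [ 0  0  1  0  |   5 ]
  [ 0  0  0  1  |   0 ]
Reading off the last column: a = 4, b = -4, c = 5, d = 0.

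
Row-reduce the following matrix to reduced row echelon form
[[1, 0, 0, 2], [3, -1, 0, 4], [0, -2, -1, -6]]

[[1, 0, 0, 2], [0, 1, 0, 2], [0, 0, 1, 2]]

ρ2 → ρ2 − 3·ρ1
  [ 1   0   0   2 ]
  [ 0  -1   0  -2 ]
  [ 0  -2  -1  -6 ]
ρ2 → -1·ρ2
  [ 1   0   0   2 ]
  [ 0   1   0   2 ]
  [ 0  -2  -1  -6 ]
ρ3 → ρ3 + 2·ρ2
  [ 1  0   0   2 ]
  [ 0  1   0   2 ]
  [ 0  0  -1  -2 ]
ρ3 → -1·ρ3
  [ 1  0  0  2 ]
  [ 0  1  0  2 ]
  [ 0  0  1  2 ]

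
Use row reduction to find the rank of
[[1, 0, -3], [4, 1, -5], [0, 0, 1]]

R2 → R2 − 4·R1
  [ 1  0  -3 ]
  [ 0  1   7 ]
  [ 0  0   1 ]
R2 → R2 − 7·R3
  [ 1  0  -3 ]
  [ 0  1   0 ]
  [ 0  0   1 ]
R1 → R1 + 3·R3
  [ 1  0  0 ]
  [ 0  1  0 ]
  [ 0  0  1 ]
The reduced form has 3 nonzero rows.

rank = 3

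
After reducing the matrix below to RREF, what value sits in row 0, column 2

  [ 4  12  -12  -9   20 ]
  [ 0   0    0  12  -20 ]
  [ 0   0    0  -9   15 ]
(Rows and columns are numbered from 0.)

ρ1 -> 1/4·ρ1
ρ2 -> 1/12·ρ2
ρ3 -> ρ3 + 9·ρ2
ρ1 -> ρ1 + 9/4·ρ2

-3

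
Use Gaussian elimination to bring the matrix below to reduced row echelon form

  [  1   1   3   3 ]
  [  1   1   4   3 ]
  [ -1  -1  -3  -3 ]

r2 -> r2 − r1
r3 -> r3 + r1
r1 -> r1 − 3·r2

[[1, 1, 0, 3], [0, 0, 1, 0], [0, 0, 0, 0]]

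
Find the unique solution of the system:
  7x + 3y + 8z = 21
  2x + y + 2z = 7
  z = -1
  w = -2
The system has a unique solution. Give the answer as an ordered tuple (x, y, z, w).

Form the augmented matrix and row-reduce:
  [ 7  3  8  0  |  21 ]
  [ 2  1  2  0  |   7 ]
  [ 0  0  1  0  |  -1 ]
  [ 0  0  0  1  |  -2 ]
R1 → 1/7·R1
  [ 1  3/7  8/7  0  |   3 ]
  [ 2    1    2  0  |   7 ]
  [ 0    0    1  0  |  -1 ]
  [ 0    0    0  1  |  -2 ]
R2 → R2 − 2·R1
  [ 1  3/7   8/7  0  |   3 ]
  [ 0  1/7  -2/7  0  |   1 ]
  [ 0    0     1  0  |  -1 ]
  [ 0    0     0  1  |  -2 ]
R2 → 7·R2
  [ 1  3/7  8/7  0  |   3 ]
  [ 0    1   -2  0  |   7 ]
  [ 0    0    1  0  |  -1 ]
  [ 0    0    0  1  |  -2 ]
R2 → R2 + 2·R3
  [ 1  3/7  8/7  0  |   3 ]
  [ 0    1    0  0  |   5 ]
  [ 0    0    1  0  |  -1 ]
  [ 0    0    0  1  |  -2 ]
R1 → R1 − 8/7·R3
  [ 1  3/7  0  0  |  29/7 ]
  [ 0    1  0  0  |     5 ]
  [ 0    0  1  0  |    -1 ]
  [ 0    0  0  1  |    -2 ]
R1 → R1 − 3/7·R2
  [ 1  0  0  0  |   2 ]
  [ 0  1  0  0  |   5 ]
  [ 0  0  1  0  |  -1 ]
  [ 0  0  0  1  |  -2 ]
Reading off the last column: x = 2, y = 5, z = -1, w = -2.

(2, 5, -1, -2)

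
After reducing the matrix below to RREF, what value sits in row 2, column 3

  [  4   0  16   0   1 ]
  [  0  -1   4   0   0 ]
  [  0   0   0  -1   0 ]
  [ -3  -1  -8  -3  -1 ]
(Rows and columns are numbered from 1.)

r1 → 1/4·r1
r4 → r4 + 3·r1
r2 → -1·r2
r4 → r4 + r2
r3 → -1·r3
r4 → r4 + 3·r3
r4 → -4·r4
r1 → r1 − 1/4·r4

-4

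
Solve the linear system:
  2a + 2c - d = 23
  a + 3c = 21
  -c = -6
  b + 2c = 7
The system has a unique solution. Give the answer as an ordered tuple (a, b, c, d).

(3, -5, 6, -5)

Form the augmented matrix and row-reduce:
  [ 2  0   2  -1  |  23 ]
  [ 1  0   3   0  |  21 ]
  [ 0  0  -1   0  |  -6 ]
  [ 0  1   2   0  |   7 ]
Multiply r1 by 1/2.
  [ 1  0   1  -1/2  |  23/2 ]
  [ 1  0   3     0  |    21 ]
  [ 0  0  -1     0  |    -6 ]
  [ 0  1   2     0  |     7 ]
Subtract r1 from r2.
  [ 1  0   1  -1/2  |  23/2 ]
  [ 0  0   2   1/2  |  19/2 ]
  [ 0  0  -1     0  |    -6 ]
  [ 0  1   2     0  |     7 ]
Swap r2 and r4.
  [ 1  0   1  -1/2  |  23/2 ]
  [ 0  1   2     0  |     7 ]
  [ 0  0  -1     0  |    -6 ]
  [ 0  0   2   1/2  |  19/2 ]
Multiply r3 by -1.
  [ 1  0  1  -1/2  |  23/2 ]
  [ 0  1  2     0  |     7 ]
  [ 0  0  1     0  |     6 ]
  [ 0  0  2   1/2  |  19/2 ]
Subtract 2 times r3 from r4.
  [ 1  0  1  -1/2  |  23/2 ]
  [ 0  1  2     0  |     7 ]
  [ 0  0  1     0  |     6 ]
  [ 0  0  0   1/2  |  -5/2 ]
Multiply r4 by 2.
  [ 1  0  1  -1/2  |  23/2 ]
  [ 0  1  2     0  |     7 ]
  [ 0  0  1     0  |     6 ]
  [ 0  0  0     1  |    -5 ]
Add 1/2 times r4 to r1.
  [ 1  0  1  0  |   9 ]
  [ 0  1  2  0  |   7 ]
  [ 0  0  1  0  |   6 ]
  [ 0  0  0  1  |  -5 ]
Subtract 2 times r3 from r2.
  [ 1  0  1  0  |   9 ]
  [ 0  1  0  0  |  -5 ]
  [ 0  0  1  0  |   6 ]
  [ 0  0  0  1  |  -5 ]
Subtract r3 from r1.
  [ 1  0  0  0  |   3 ]
  [ 0  1  0  0  |  -5 ]
  [ 0  0  1  0  |   6 ]
  [ 0  0  0  1  |  -5 ]
Reading off the last column: a = 3, b = -5, c = 6, d = -5.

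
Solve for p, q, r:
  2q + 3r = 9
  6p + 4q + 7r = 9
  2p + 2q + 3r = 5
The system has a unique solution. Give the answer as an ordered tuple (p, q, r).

(-2, 0, 3)

Form the augmented matrix and row-reduce:
  [ 0  2  3  |  9 ]
  [ 6  4  7  |  9 ]
  [ 2  2  3  |  5 ]
Swap R1 and R2.
  [ 6  4  7  |  9 ]
  [ 0  2  3  |  9 ]
  [ 2  2  3  |  5 ]
Multiply R1 by 1/6.
  [ 1  2/3  7/6  |  3/2 ]
  [ 0    2    3  |    9 ]
  [ 2    2    3  |    5 ]
Subtract 2 times R1 from R3.
  [ 1  2/3  7/6  |  3/2 ]
  [ 0    2    3  |    9 ]
  [ 0  2/3  2/3  |    2 ]
Multiply R2 by 1/2.
  [ 1  2/3  7/6  |  3/2 ]
  [ 0    1  3/2  |  9/2 ]
  [ 0  2/3  2/3  |    2 ]
Subtract 2/3 times R2 from R3.
  [ 1  2/3   7/6  |  3/2 ]
  [ 0    1   3/2  |  9/2 ]
  [ 0    0  -1/3  |   -1 ]
Multiply R3 by -3.
  [ 1  2/3  7/6  |  3/2 ]
  [ 0    1  3/2  |  9/2 ]
  [ 0    0    1  |    3 ]
Subtract 3/2 times R3 from R2.
  [ 1  2/3  7/6  |  3/2 ]
  [ 0    1    0  |    0 ]
  [ 0    0    1  |    3 ]
Subtract 7/6 times R3 from R1.
  [ 1  2/3  0  |  -2 ]
  [ 0    1  0  |   0 ]
  [ 0    0  1  |   3 ]
Subtract 2/3 times R2 from R1.
  [ 1  0  0  |  -2 ]
  [ 0  1  0  |   0 ]
  [ 0  0  1  |   3 ]
Reading off the last column: p = -2, q = 0, r = 3.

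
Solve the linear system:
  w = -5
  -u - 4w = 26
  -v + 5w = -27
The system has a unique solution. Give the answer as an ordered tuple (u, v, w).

Form the augmented matrix and row-reduce:
  [  0   0   1  |   -5 ]
  [ -1   0  -4  |   26 ]
  [  0  -1   5  |  -27 ]
Swap R1 and R2.
  [ -1   0  -4  |   26 ]
  [  0   0   1  |   -5 ]
  [  0  -1   5  |  -27 ]
Multiply R1 by -1.
  [ 1   0  4  |  -26 ]
  [ 0   0  1  |   -5 ]
  [ 0  -1  5  |  -27 ]
Swap R2 and R3.
  [ 1   0  4  |  -26 ]
  [ 0  -1  5  |  -27 ]
  [ 0   0  1  |   -5 ]
Multiply R2 by -1.
  [ 1  0   4  |  -26 ]
  [ 0  1  -5  |   27 ]
  [ 0  0   1  |   -5 ]
Add 5 times R3 to R2.
  [ 1  0  4  |  -26 ]
  [ 0  1  0  |    2 ]
  [ 0  0  1  |   -5 ]
Subtract 4 times R3 from R1.
  [ 1  0  0  |  -6 ]
  [ 0  1  0  |   2 ]
  [ 0  0  1  |  -5 ]
Reading off the last column: u = -6, v = 2, w = -5.

(-6, 2, -5)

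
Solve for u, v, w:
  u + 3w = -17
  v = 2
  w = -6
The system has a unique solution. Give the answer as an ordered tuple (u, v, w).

Form the augmented matrix and row-reduce:
  [ 1  0  3  |  -17 ]
  [ 0  1  0  |    2 ]
  [ 0  0  1  |   -6 ]
R1 ← R1 − 3·R3
  [ 1  0  0  |   1 ]
  [ 0  1  0  |   2 ]
  [ 0  0  1  |  -6 ]
Reading off the last column: u = 1, v = 2, w = -6.

(1, 2, -6)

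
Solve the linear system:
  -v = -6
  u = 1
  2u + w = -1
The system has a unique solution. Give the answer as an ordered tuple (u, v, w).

(1, 6, -3)

Form the augmented matrix and row-reduce:
  [ 0  -1  0  |  -6 ]
  [ 1   0  0  |   1 ]
  [ 2   0  1  |  -1 ]
R1 <=> R2
  [ 1   0  0  |   1 ]
  [ 0  -1  0  |  -6 ]
  [ 2   0  1  |  -1 ]
R3 := R3 − 2·R1
  [ 1   0  0  |   1 ]
  [ 0  -1  0  |  -6 ]
  [ 0   0  1  |  -3 ]
R2 := -1·R2
  [ 1  0  0  |   1 ]
  [ 0  1  0  |   6 ]
  [ 0  0  1  |  -3 ]
Reading off the last column: u = 1, v = 6, w = -3.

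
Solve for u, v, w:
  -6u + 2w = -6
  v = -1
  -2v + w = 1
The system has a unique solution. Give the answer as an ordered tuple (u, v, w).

Form the augmented matrix and row-reduce:
  [ -6   0  2  |  -6 ]
  [  0   1  0  |  -1 ]
  [  0  -2  1  |   1 ]
Multiply R1 by -1/6.
  [ 1   0  -1/3  |   1 ]
  [ 0   1     0  |  -1 ]
  [ 0  -2     1  |   1 ]
Add 2 times R2 to R3.
  [ 1  0  -1/3  |   1 ]
  [ 0  1     0  |  -1 ]
  [ 0  0     1  |  -1 ]
Add 1/3 times R3 to R1.
  [ 1  0  0  |  2/3 ]
  [ 0  1  0  |   -1 ]
  [ 0  0  1  |   -1 ]
Reading off the last column: u = 2/3, v = -1, w = -1.

(2/3, -1, -1)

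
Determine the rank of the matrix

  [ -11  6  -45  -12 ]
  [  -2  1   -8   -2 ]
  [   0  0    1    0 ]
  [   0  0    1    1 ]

R1 → -1/11·R1
R2 → R2 + 2·R1
R2 → -11·R2
R4 → R4 − R3
R2 → R2 + 2·R4
R1 → R1 − 12/11·R4
R2 → R2 + 2·R3
R1 → R1 − 45/11·R3
R1 → R1 + 6/11·R2
The reduced form has 4 nonzero rows.

rank = 4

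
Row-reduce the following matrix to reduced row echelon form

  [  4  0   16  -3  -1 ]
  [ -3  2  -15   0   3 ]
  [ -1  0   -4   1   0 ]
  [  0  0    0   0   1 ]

[[1, 0, 4, 0, 0], [0, 1, -3/2, 0, 0], [0, 0, 0, 1, 0], [0, 0, 0, 0, 1]]

R1 → 1/4·R1
  [  1  0    4  -3/4  -1/4 ]
  [ -3  2  -15     0     3 ]
  [ -1  0   -4     1     0 ]
  [  0  0    0     0     1 ]
R2 → R2 + 3·R1
  [  1  0   4  -3/4  -1/4 ]
  [  0  2  -3  -9/4   9/4 ]
  [ -1  0  -4     1     0 ]
  [  0  0   0     0     1 ]
R3 → R3 + R1
  [ 1  0   4  -3/4  -1/4 ]
  [ 0  2  -3  -9/4   9/4 ]
  [ 0  0   0   1/4  -1/4 ]
  [ 0  0   0     0     1 ]
R2 → 1/2·R2
  [ 1  0     4  -3/4  -1/4 ]
  [ 0  1  -3/2  -9/8   9/8 ]
  [ 0  0     0   1/4  -1/4 ]
  [ 0  0     0     0     1 ]
R3 → 4·R3
  [ 1  0     4  -3/4  -1/4 ]
  [ 0  1  -3/2  -9/8   9/8 ]
  [ 0  0     0     1    -1 ]
  [ 0  0     0     0     1 ]
R3 → R3 + R4
  [ 1  0     4  -3/4  -1/4 ]
  [ 0  1  -3/2  -9/8   9/8 ]
  [ 0  0     0     1     0 ]
  [ 0  0     0     0     1 ]
R2 → R2 − 9/8·R4
  [ 1  0     4  -3/4  -1/4 ]
  [ 0  1  -3/2  -9/8     0 ]
  [ 0  0     0     1     0 ]
  [ 0  0     0     0     1 ]
R1 → R1 + 1/4·R4
  [ 1  0     4  -3/4  0 ]
  [ 0  1  -3/2  -9/8  0 ]
  [ 0  0     0     1  0 ]
  [ 0  0     0     0  1 ]
R2 → R2 + 9/8·R3
  [ 1  0     4  -3/4  0 ]
  [ 0  1  -3/2     0  0 ]
  [ 0  0     0     1  0 ]
  [ 0  0     0     0  1 ]
R1 → R1 + 3/4·R3
  [ 1  0     4  0  0 ]
  [ 0  1  -3/2  0  0 ]
  [ 0  0     0  1  0 ]
  [ 0  0     0  0  1 ]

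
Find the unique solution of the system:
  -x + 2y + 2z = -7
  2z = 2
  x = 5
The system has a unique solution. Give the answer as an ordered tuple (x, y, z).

(5, -2, 1)

Form the augmented matrix and row-reduce:
  [ -1  2  2  |  -7 ]
  [  0  0  2  |   2 ]
  [  1  0  0  |   5 ]
ρ1 -> -1·ρ1
ρ3 -> ρ3 − ρ1
ρ2 <-> ρ3
ρ2 -> 1/2·ρ2
ρ3 -> 1/2·ρ3
ρ2 -> ρ2 − ρ3
ρ1 -> ρ1 + 2·ρ3
ρ1 -> ρ1 + 2·ρ2
Reading off the last column: x = 5, y = -2, z = 1.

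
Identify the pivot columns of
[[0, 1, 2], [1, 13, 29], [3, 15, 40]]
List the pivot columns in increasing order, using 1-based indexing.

1, 2, 3

Swap ρ1 and ρ2.
  [ 1  13  29 ]
  [ 0   1   2 ]
  [ 3  15  40 ]
Subtract 3 times ρ1 from ρ3.
  [ 1   13   29 ]
  [ 0    1    2 ]
  [ 0  -24  -47 ]
Add 24 times ρ2 to ρ3.
  [ 1  13  29 ]
  [ 0   1   2 ]
  [ 0   0   1 ]
Subtract 2 times ρ3 from ρ2.
  [ 1  13  29 ]
  [ 0   1   0 ]
  [ 0   0   1 ]
Subtract 29 times ρ3 from ρ1.
  [ 1  13  0 ]
  [ 0   1  0 ]
  [ 0   0  1 ]
Subtract 13 times ρ2 from ρ1.
  [ 1  0  0 ]
  [ 0  1  0 ]
  [ 0  0  1 ]
Pivot columns are the columns containing a leading 1.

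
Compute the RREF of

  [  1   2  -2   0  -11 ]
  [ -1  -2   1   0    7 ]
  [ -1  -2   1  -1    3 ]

[[1, 2, 0, 0, -3], [0, 0, 1, 0, 4], [0, 0, 0, 1, 4]]

Add ρ1 to ρ2.
  [  1   2  -2   0  -11 ]
  [  0   0  -1   0   -4 ]
  [ -1  -2   1  -1    3 ]
Add ρ1 to ρ3.
  [ 1  2  -2   0  -11 ]
  [ 0  0  -1   0   -4 ]
  [ 0  0  -1  -1   -8 ]
Multiply ρ2 by -1.
  [ 1  2  -2   0  -11 ]
  [ 0  0   1   0    4 ]
  [ 0  0  -1  -1   -8 ]
Add ρ2 to ρ3.
  [ 1  2  -2   0  -11 ]
  [ 0  0   1   0    4 ]
  [ 0  0   0  -1   -4 ]
Multiply ρ3 by -1.
  [ 1  2  -2  0  -11 ]
  [ 0  0   1  0    4 ]
  [ 0  0   0  1    4 ]
Add 2 times ρ2 to ρ1.
  [ 1  2  0  0  -3 ]
  [ 0  0  1  0   4 ]
  [ 0  0  0  1   4 ]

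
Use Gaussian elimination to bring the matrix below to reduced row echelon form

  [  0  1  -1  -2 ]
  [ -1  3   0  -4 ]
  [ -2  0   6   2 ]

[[1, 0, -3, 0], [0, 1, -1, 0], [0, 0, 0, 1]]

r1 ↔ r2
  [ -1  3   0  -4 ]
  [  0  1  -1  -2 ]
  [ -2  0   6   2 ]
r1 := -1·r1
  [  1  -3   0   4 ]
  [  0   1  -1  -2 ]
  [ -2   0   6   2 ]
r3 := r3 + 2·r1
  [ 1  -3   0   4 ]
  [ 0   1  -1  -2 ]
  [ 0  -6   6  10 ]
r3 := r3 + 6·r2
  [ 1  -3   0   4 ]
  [ 0   1  -1  -2 ]
  [ 0   0   0  -2 ]
r3 := -1/2·r3
  [ 1  -3   0   4 ]
  [ 0   1  -1  -2 ]
  [ 0   0   0   1 ]
r2 := r2 + 2·r3
  [ 1  -3   0  4 ]
  [ 0   1  -1  0 ]
  [ 0   0   0  1 ]
r1 := r1 − 4·r3
  [ 1  -3   0  0 ]
  [ 0   1  -1  0 ]
  [ 0   0   0  1 ]
r1 := r1 + 3·r2
  [ 1  0  -3  0 ]
  [ 0  1  -1  0 ]
  [ 0  0   0  1 ]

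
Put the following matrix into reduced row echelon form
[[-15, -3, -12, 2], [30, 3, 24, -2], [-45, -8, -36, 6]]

[[1, 0, 4/5, 0], [0, 1, 0, 0], [0, 0, 0, 1]]

ρ1 ← -1/15·ρ1
ρ2 ← ρ2 − 30·ρ1
ρ3 ← ρ3 + 45·ρ1
ρ2 ← -1/3·ρ2
ρ3 ← ρ3 − ρ2
ρ3 ← 3/2·ρ3
ρ2 ← ρ2 + 2/3·ρ3
ρ1 ← ρ1 + 2/15·ρ3
ρ1 ← ρ1 − 1/5·ρ2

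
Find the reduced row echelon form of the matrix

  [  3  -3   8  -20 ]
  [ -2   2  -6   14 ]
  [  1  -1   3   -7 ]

[[1, -1, 0, -4], [0, 0, 1, -1], [0, 0, 0, 0]]

Multiply r1 by 1/3.
Add 2 times r1 to r2.
Subtract r1 from r3.
Multiply r2 by -3/2.
Subtract 1/3 times r2 from r3.
Subtract 8/3 times r2 from r1.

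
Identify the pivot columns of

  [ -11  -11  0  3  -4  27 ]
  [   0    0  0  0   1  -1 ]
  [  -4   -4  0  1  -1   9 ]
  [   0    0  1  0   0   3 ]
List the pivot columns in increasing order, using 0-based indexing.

R1 -> -1/11·R1
  [  1   1  0  -3/11  4/11  -27/11 ]
  [  0   0  0      0     1      -1 ]
  [ -4  -4  0      1    -1       9 ]
  [  0   0  1      0     0       3 ]
R3 -> R3 + 4·R1
  [ 1  1  0  -3/11  4/11  -27/11 ]
  [ 0  0  0      0     1      -1 ]
  [ 0  0  0  -1/11  5/11   -9/11 ]
  [ 0  0  1      0     0       3 ]
R2 <=> R4
  [ 1  1  0  -3/11  4/11  -27/11 ]
  [ 0  0  1      0     0       3 ]
  [ 0  0  0  -1/11  5/11   -9/11 ]
  [ 0  0  0      0     1      -1 ]
R3 -> -11·R3
  [ 1  1  0  -3/11  4/11  -27/11 ]
  [ 0  0  1      0     0       3 ]
  [ 0  0  0      1    -5       9 ]
  [ 0  0  0      0     1      -1 ]
R3 -> R3 + 5·R4
  [ 1  1  0  -3/11  4/11  -27/11 ]
  [ 0  0  1      0     0       3 ]
  [ 0  0  0      1     0       4 ]
  [ 0  0  0      0     1      -1 ]
R1 -> R1 − 4/11·R4
  [ 1  1  0  -3/11  0  -23/11 ]
  [ 0  0  1      0  0       3 ]
  [ 0  0  0      1  0       4 ]
  [ 0  0  0      0  1      -1 ]
R1 -> R1 + 3/11·R3
  [ 1  1  0  0  0  -1 ]
  [ 0  0  1  0  0   3 ]
  [ 0  0  0  1  0   4 ]
  [ 0  0  0  0  1  -1 ]
Pivot columns are the columns containing a leading 1.

0, 2, 3, 4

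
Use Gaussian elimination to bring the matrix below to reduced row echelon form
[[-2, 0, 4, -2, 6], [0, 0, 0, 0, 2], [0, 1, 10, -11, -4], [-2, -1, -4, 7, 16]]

Multiply R1 by -1/2.
  [  1   0  -2    1  -3 ]
  [  0   0   0    0   2 ]
  [  0   1  10  -11  -4 ]
  [ -2  -1  -4    7  16 ]
Add 2 times R1 to R4.
  [ 1   0  -2    1  -3 ]
  [ 0   0   0    0   2 ]
  [ 0   1  10  -11  -4 ]
  [ 0  -1  -8    9  10 ]
Swap R2 and R3.
  [ 1   0  -2    1  -3 ]
  [ 0   1  10  -11  -4 ]
  [ 0   0   0    0   2 ]
  [ 0  -1  -8    9  10 ]
Add R2 to R4.
  [ 1  0  -2    1  -3 ]
  [ 0  1  10  -11  -4 ]
  [ 0  0   0    0   2 ]
  [ 0  0   2   -2   6 ]
Swap R3 and R4.
  [ 1  0  -2    1  -3 ]
  [ 0  1  10  -11  -4 ]
  [ 0  0   2   -2   6 ]
  [ 0  0   0    0   2 ]
Multiply R3 by 1/2.
  [ 1  0  -2    1  -3 ]
  [ 0  1  10  -11  -4 ]
  [ 0  0   1   -1   3 ]
  [ 0  0   0    0   2 ]
Multiply R4 by 1/2.
  [ 1  0  -2    1  -3 ]
  [ 0  1  10  -11  -4 ]
  [ 0  0   1   -1   3 ]
  [ 0  0   0    0   1 ]
Subtract 3 times R4 from R3.
  [ 1  0  -2    1  -3 ]
  [ 0  1  10  -11  -4 ]
  [ 0  0   1   -1   0 ]
  [ 0  0   0    0   1 ]
Add 4 times R4 to R2.
  [ 1  0  -2    1  -3 ]
  [ 0  1  10  -11   0 ]
  [ 0  0   1   -1   0 ]
  [ 0  0   0    0   1 ]
Add 3 times R4 to R1.
  [ 1  0  -2    1  0 ]
  [ 0  1  10  -11  0 ]
  [ 0  0   1   -1  0 ]
  [ 0  0   0    0  1 ]
Subtract 10 times R3 from R2.
  [ 1  0  -2   1  0 ]
  [ 0  1   0  -1  0 ]
  [ 0  0   1  -1  0 ]
  [ 0  0   0   0  1 ]
Add 2 times R3 to R1.
  [ 1  0  0  -1  0 ]
  [ 0  1  0  -1  0 ]
  [ 0  0  1  -1  0 ]
  [ 0  0  0   0  1 ]

[[1, 0, 0, -1, 0], [0, 1, 0, -1, 0], [0, 0, 1, -1, 0], [0, 0, 0, 0, 1]]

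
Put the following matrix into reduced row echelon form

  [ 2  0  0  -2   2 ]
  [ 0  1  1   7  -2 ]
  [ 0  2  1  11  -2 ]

[[1, 0, 0, -1, 1], [0, 1, 0, 4, 0], [0, 0, 1, 3, -2]]

R1 -> 1/2·R1
  [ 1  0  0  -1   1 ]
  [ 0  1  1   7  -2 ]
  [ 0  2  1  11  -2 ]
R3 -> R3 − 2·R2
  [ 1  0   0  -1   1 ]
  [ 0  1   1   7  -2 ]
  [ 0  0  -1  -3   2 ]
R3 -> -1·R3
  [ 1  0  0  -1   1 ]
  [ 0  1  1   7  -2 ]
  [ 0  0  1   3  -2 ]
R2 -> R2 − R3
  [ 1  0  0  -1   1 ]
  [ 0  1  0   4   0 ]
  [ 0  0  1   3  -2 ]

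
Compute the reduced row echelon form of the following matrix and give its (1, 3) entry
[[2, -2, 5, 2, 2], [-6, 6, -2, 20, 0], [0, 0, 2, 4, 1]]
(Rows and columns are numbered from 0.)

R1 -> 1/2·R1
  [  1  -1  5/2   1  1 ]
  [ -6   6   -2  20  0 ]
  [  0   0    2   4  1 ]
R2 -> R2 + 6·R1
  [ 1  -1  5/2   1  1 ]
  [ 0   0   13  26  6 ]
  [ 0   0    2   4  1 ]
R2 -> 1/13·R2
  [ 1  -1  5/2  1     1 ]
  [ 0   0    1  2  6/13 ]
  [ 0   0    2  4     1 ]
R3 -> R3 − 2·R2
  [ 1  -1  5/2  1     1 ]
  [ 0   0    1  2  6/13 ]
  [ 0   0    0  0  1/13 ]
R3 -> 13·R3
  [ 1  -1  5/2  1     1 ]
  [ 0   0    1  2  6/13 ]
  [ 0   0    0  0     1 ]
R2 -> R2 − 6/13·R3
  [ 1  -1  5/2  1  1 ]
  [ 0   0    1  2  0 ]
  [ 0   0    0  0  1 ]
R1 -> R1 − R3
  [ 1  -1  5/2  1  0 ]
  [ 0   0    1  2  0 ]
  [ 0   0    0  0  1 ]
R1 -> R1 − 5/2·R2
  [ 1  -1  0  -4  0 ]
  [ 0   0  1   2  0 ]
  [ 0   0  0   0  1 ]

2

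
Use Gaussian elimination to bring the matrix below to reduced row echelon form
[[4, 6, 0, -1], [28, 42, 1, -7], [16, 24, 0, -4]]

[[1, 3/2, 0, -1/4], [0, 0, 1, 0], [0, 0, 0, 0]]

r1 -> 1/4·r1
  [  1  3/2  0  -1/4 ]
  [ 28   42  1    -7 ]
  [ 16   24  0    -4 ]
r2 -> r2 − 28·r1
  [  1  3/2  0  -1/4 ]
  [  0    0  1     0 ]
  [ 16   24  0    -4 ]
r3 -> r3 − 16·r1
  [ 1  3/2  0  -1/4 ]
  [ 0    0  1     0 ]
  [ 0    0  0     0 ]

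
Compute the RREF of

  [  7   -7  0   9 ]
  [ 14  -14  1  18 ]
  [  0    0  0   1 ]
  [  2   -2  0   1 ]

[[1, -1, 0, 0], [0, 0, 1, 0], [0, 0, 0, 1], [0, 0, 0, 0]]

ρ1 ← 1/7·ρ1
ρ2 ← ρ2 − 14·ρ1
ρ4 ← ρ4 − 2·ρ1
ρ4 ← ρ4 + 11/7·ρ3
ρ1 ← ρ1 − 9/7·ρ3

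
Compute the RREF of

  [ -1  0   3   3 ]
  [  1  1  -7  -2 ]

r1 → -1·r1
  [ 1  0  -3  -3 ]
  [ 1  1  -7  -2 ]
r2 → r2 − r1
  [ 1  0  -3  -3 ]
  [ 0  1  -4   1 ]

[[1, 0, -3, -3], [0, 1, -4, 1]]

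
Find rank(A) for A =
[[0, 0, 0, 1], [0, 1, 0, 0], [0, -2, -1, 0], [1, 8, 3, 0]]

rank = 4

R1 <-> R4
  [ 1   8   3  0 ]
  [ 0   1   0  0 ]
  [ 0  -2  -1  0 ]
  [ 0   0   0  1 ]
R3 := R3 + 2·R2
  [ 1  8   3  0 ]
  [ 0  1   0  0 ]
  [ 0  0  -1  0 ]
  [ 0  0   0  1 ]
R3 := -1·R3
  [ 1  8  3  0 ]
  [ 0  1  0  0 ]
  [ 0  0  1  0 ]
  [ 0  0  0  1 ]
R1 := R1 − 3·R3
  [ 1  8  0  0 ]
  [ 0  1  0  0 ]
  [ 0  0  1  0 ]
  [ 0  0  0  1 ]
R1 := R1 − 8·R2
  [ 1  0  0  0 ]
  [ 0  1  0  0 ]
  [ 0  0  1  0 ]
  [ 0  0  0  1 ]
The reduced form has 4 nonzero rows.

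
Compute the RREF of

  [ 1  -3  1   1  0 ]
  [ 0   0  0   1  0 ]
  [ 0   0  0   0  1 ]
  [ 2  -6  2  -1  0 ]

[[1, -3, 1, 0, 0], [0, 0, 0, 1, 0], [0, 0, 0, 0, 1], [0, 0, 0, 0, 0]]

Subtract 2 times ρ1 from ρ4.
  [ 1  -3  1   1  0 ]
  [ 0   0  0   1  0 ]
  [ 0   0  0   0  1 ]
  [ 0   0  0  -3  0 ]
Add 3 times ρ2 to ρ4.
  [ 1  -3  1  1  0 ]
  [ 0   0  0  1  0 ]
  [ 0   0  0  0  1 ]
  [ 0   0  0  0  0 ]
Subtract ρ2 from ρ1.
  [ 1  -3  1  0  0 ]
  [ 0   0  0  1  0 ]
  [ 0   0  0  0  1 ]
  [ 0   0  0  0  0 ]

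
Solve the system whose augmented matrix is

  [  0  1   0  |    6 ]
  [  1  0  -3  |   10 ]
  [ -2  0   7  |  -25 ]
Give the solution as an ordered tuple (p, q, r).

(-5, 6, -5)

ρ1 ↔ ρ2
  [  1  0  -3  |   10 ]
  [  0  1   0  |    6 ]
  [ -2  0   7  |  -25 ]
ρ3 := ρ3 + 2·ρ1
  [ 1  0  -3  |  10 ]
  [ 0  1   0  |   6 ]
  [ 0  0   1  |  -5 ]
ρ1 := ρ1 + 3·ρ3
  [ 1  0  0  |  -5 ]
  [ 0  1  0  |   6 ]
  [ 0  0  1  |  -5 ]
Reading off the last column: p = -5, q = 6, r = -5.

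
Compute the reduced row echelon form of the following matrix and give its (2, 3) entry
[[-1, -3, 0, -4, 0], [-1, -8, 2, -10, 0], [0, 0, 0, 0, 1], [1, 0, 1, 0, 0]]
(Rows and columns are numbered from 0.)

Multiply r1 by -1.
Add r1 to r2.
Subtract r1 from r4.
Multiply r2 by -1/5.
Add 3 times r2 to r4.
Swap r3 and r4.
Multiply r3 by -5.
Add 2/5 times r3 to r2.
Subtract 3 times r2 from r1.

2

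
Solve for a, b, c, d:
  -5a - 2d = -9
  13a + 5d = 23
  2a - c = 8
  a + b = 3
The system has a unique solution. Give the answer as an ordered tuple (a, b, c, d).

(1, 2, -6, 2)

Form the augmented matrix and row-reduce:
  [ -5  0   0  -2  |  -9 ]
  [ 13  0   0   5  |  23 ]
  [  2  0  -1   0  |   8 ]
  [  1  1   0   0  |   3 ]
r1 -> -1/5·r1
r2 -> r2 − 13·r1
r3 -> r3 − 2·r1
r4 -> r4 − r1
r2 <-> r4
r3 -> -1·r3
r4 -> -5·r4
r3 -> r3 − 4/5·r4
r2 -> r2 + 2/5·r4
r1 -> r1 − 2/5·r4
Reading off the last column: a = 1, b = 2, c = -6, d = 2.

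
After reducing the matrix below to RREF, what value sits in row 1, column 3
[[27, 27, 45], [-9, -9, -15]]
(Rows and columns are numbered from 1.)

5/3

ρ1 -> 1/27·ρ1
  [  1   1  5/3 ]
  [ -9  -9  -15 ]
ρ2 -> ρ2 + 9·ρ1
  [ 1  1  5/3 ]
  [ 0  0    0 ]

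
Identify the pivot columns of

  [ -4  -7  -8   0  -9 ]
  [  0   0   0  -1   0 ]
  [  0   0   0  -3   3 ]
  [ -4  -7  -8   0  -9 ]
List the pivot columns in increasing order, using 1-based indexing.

1, 4, 5

R1 → -1/4·R1
  [  1  7/4   2   0  9/4 ]
  [  0    0   0  -1    0 ]
  [  0    0   0  -3    3 ]
  [ -4   -7  -8   0   -9 ]
R4 → R4 + 4·R1
  [ 1  7/4  2   0  9/4 ]
  [ 0    0  0  -1    0 ]
  [ 0    0  0  -3    3 ]
  [ 0    0  0   0    0 ]
R2 → -1·R2
  [ 1  7/4  2   0  9/4 ]
  [ 0    0  0   1    0 ]
  [ 0    0  0  -3    3 ]
  [ 0    0  0   0    0 ]
R3 → R3 + 3·R2
  [ 1  7/4  2  0  9/4 ]
  [ 0    0  0  1    0 ]
  [ 0    0  0  0    3 ]
  [ 0    0  0  0    0 ]
R3 → 1/3·R3
  [ 1  7/4  2  0  9/4 ]
  [ 0    0  0  1    0 ]
  [ 0    0  0  0    1 ]
  [ 0    0  0  0    0 ]
R1 → R1 − 9/4·R3
  [ 1  7/4  2  0  0 ]
  [ 0    0  0  1  0 ]
  [ 0    0  0  0  1 ]
  [ 0    0  0  0  0 ]
Pivot columns are the columns containing a leading 1.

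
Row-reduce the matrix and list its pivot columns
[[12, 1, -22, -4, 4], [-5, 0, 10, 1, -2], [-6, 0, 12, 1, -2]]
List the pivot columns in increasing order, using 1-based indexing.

r1 ← 1/12·r1
  [  1  1/12  -11/6  -1/3  1/3 ]
  [ -5     0     10     1   -2 ]
  [ -6     0     12     1   -2 ]
r2 ← r2 + 5·r1
  [  1  1/12  -11/6  -1/3   1/3 ]
  [  0  5/12    5/6  -2/3  -1/3 ]
  [ -6     0     12     1    -2 ]
r3 ← r3 + 6·r1
  [ 1  1/12  -11/6  -1/3   1/3 ]
  [ 0  5/12    5/6  -2/3  -1/3 ]
  [ 0   1/2      1    -1     0 ]
r2 ← 12/5·r2
  [ 1  1/12  -11/6  -1/3   1/3 ]
  [ 0     1      2  -8/5  -4/5 ]
  [ 0   1/2      1    -1     0 ]
r3 ← r3 − 1/2·r2
  [ 1  1/12  -11/6  -1/3   1/3 ]
  [ 0     1      2  -8/5  -4/5 ]
  [ 0     0      0  -1/5   2/5 ]
r3 ← -5·r3
  [ 1  1/12  -11/6  -1/3   1/3 ]
  [ 0     1      2  -8/5  -4/5 ]
  [ 0     0      0     1    -2 ]
r2 ← r2 + 8/5·r3
  [ 1  1/12  -11/6  -1/3  1/3 ]
  [ 0     1      2     0   -4 ]
  [ 0     0      0     1   -2 ]
r1 ← r1 + 1/3·r3
  [ 1  1/12  -11/6  0  -1/3 ]
  [ 0     1      2  0    -4 ]
  [ 0     0      0  1    -2 ]
r1 ← r1 − 1/12·r2
  [ 1  0  -2  0   0 ]
  [ 0  1   2  0  -4 ]
  [ 0  0   0  1  -2 ]
Pivot columns are the columns containing a leading 1.

1, 2, 4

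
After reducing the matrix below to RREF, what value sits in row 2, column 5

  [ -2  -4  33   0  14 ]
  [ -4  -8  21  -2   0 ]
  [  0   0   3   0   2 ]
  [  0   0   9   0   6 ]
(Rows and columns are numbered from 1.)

2/3

ρ1 → -1/2·ρ1
ρ2 → ρ2 + 4·ρ1
ρ2 → -1/45·ρ2
ρ3 → ρ3 − 3·ρ2
ρ4 → ρ4 − 9·ρ2
ρ3 → -15/2·ρ3
ρ4 → ρ4 + 2/5·ρ3
ρ2 → ρ2 − 2/45·ρ3
ρ1 → ρ1 + 33/2·ρ2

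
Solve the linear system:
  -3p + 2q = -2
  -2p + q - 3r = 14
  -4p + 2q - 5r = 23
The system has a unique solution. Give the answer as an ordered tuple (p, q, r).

Form the augmented matrix and row-reduce:
  [ -3  2   0  |  -2 ]
  [ -2  1  -3  |  14 ]
  [ -4  2  -5  |  23 ]
Multiply R1 by -1/3.
  [  1  -2/3   0  |  2/3 ]
  [ -2     1  -3  |   14 ]
  [ -4     2  -5  |   23 ]
Add 2 times R1 to R2.
  [  1  -2/3   0  |   2/3 ]
  [  0  -1/3  -3  |  46/3 ]
  [ -4     2  -5  |    23 ]
Add 4 times R1 to R3.
  [ 1  -2/3   0  |   2/3 ]
  [ 0  -1/3  -3  |  46/3 ]
  [ 0  -2/3  -5  |  77/3 ]
Multiply R2 by -3.
  [ 1  -2/3   0  |   2/3 ]
  [ 0     1   9  |   -46 ]
  [ 0  -2/3  -5  |  77/3 ]
Add 2/3 times R2 to R3.
  [ 1  -2/3  0  |  2/3 ]
  [ 0     1  9  |  -46 ]
  [ 0     0  1  |   -5 ]
Subtract 9 times R3 from R2.
  [ 1  -2/3  0  |  2/3 ]
  [ 0     1  0  |   -1 ]
  [ 0     0  1  |   -5 ]
Add 2/3 times R2 to R1.
  [ 1  0  0  |   0 ]
  [ 0  1  0  |  -1 ]
  [ 0  0  1  |  -5 ]
Reading off the last column: p = 0, q = -1, r = -5.

(0, -1, -5)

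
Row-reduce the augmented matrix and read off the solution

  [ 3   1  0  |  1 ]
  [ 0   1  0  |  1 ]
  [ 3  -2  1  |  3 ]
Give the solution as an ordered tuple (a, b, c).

(0, 1, 5)

R1 -> 1/3·R1
R3 -> R3 − 3·R1
R3 -> R3 + 3·R2
R1 -> R1 − 1/3·R2
Reading off the last column: a = 0, b = 1, c = 5.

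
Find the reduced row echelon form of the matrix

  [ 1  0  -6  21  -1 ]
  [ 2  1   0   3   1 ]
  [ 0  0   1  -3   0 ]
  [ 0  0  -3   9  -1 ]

[[1, 0, 0, 3, 0], [0, 1, 0, -3, 0], [0, 0, 1, -3, 0], [0, 0, 0, 0, 1]]

R2 := R2 − 2·R1
R4 := R4 + 3·R3
R4 := -1·R4
R2 := R2 − 3·R4
R1 := R1 + R4
R2 := R2 − 12·R3
R1 := R1 + 6·R3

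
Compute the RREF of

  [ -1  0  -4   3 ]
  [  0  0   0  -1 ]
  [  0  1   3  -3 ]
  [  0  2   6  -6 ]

r1 -> -1·r1
r2 <-> r3
r4 -> r4 − 2·r2
r3 -> -1·r3
r2 -> r2 + 3·r3
r1 -> r1 + 3·r3

[[1, 0, 4, 0], [0, 1, 3, 0], [0, 0, 0, 1], [0, 0, 0, 0]]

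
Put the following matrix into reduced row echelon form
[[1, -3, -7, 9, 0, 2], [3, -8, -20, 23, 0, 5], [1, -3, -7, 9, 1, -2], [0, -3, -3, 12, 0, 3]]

Subtract 3 times ρ1 from ρ2.
Subtract ρ1 from ρ3.
Add 3 times ρ2 to ρ4.
Add 3 times ρ2 to ρ1.

[[1, 0, -4, -3, 0, -1], [0, 1, 1, -4, 0, -1], [0, 0, 0, 0, 1, -4], [0, 0, 0, 0, 0, 0]]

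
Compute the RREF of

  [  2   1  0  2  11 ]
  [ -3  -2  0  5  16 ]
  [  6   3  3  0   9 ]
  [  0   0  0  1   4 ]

[[1, 0, 0, 0, 2], [0, 1, 0, 0, -1], [0, 0, 1, 0, 0], [0, 0, 0, 1, 4]]

Multiply r1 by 1/2.
  [  1  1/2  0  1  11/2 ]
  [ -3   -2  0  5    16 ]
  [  6    3  3  0     9 ]
  [  0    0  0  1     4 ]
Add 3 times r1 to r2.
  [ 1   1/2  0  1  11/2 ]
  [ 0  -1/2  0  8  65/2 ]
  [ 6     3  3  0     9 ]
  [ 0     0  0  1     4 ]
Subtract 6 times r1 from r3.
  [ 1   1/2  0   1  11/2 ]
  [ 0  -1/2  0   8  65/2 ]
  [ 0     0  3  -6   -24 ]
  [ 0     0  0   1     4 ]
Multiply r2 by -2.
  [ 1  1/2  0    1  11/2 ]
  [ 0    1  0  -16   -65 ]
  [ 0    0  3   -6   -24 ]
  [ 0    0  0    1     4 ]
Multiply r3 by 1/3.
  [ 1  1/2  0    1  11/2 ]
  [ 0    1  0  -16   -65 ]
  [ 0    0  1   -2    -8 ]
  [ 0    0  0    1     4 ]
Add 2 times r4 to r3.
  [ 1  1/2  0    1  11/2 ]
  [ 0    1  0  -16   -65 ]
  [ 0    0  1    0     0 ]
  [ 0    0  0    1     4 ]
Add 16 times r4 to r2.
  [ 1  1/2  0  1  11/2 ]
  [ 0    1  0  0    -1 ]
  [ 0    0  1  0     0 ]
  [ 0    0  0  1     4 ]
Subtract r4 from r1.
  [ 1  1/2  0  0  3/2 ]
  [ 0    1  0  0   -1 ]
  [ 0    0  1  0    0 ]
  [ 0    0  0  1    4 ]
Subtract 1/2 times r2 from r1.
  [ 1  0  0  0   2 ]
  [ 0  1  0  0  -1 ]
  [ 0  0  1  0   0 ]
  [ 0  0  0  1   4 ]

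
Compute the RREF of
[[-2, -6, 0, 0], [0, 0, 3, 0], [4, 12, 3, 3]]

[[1, 3, 0, 0], [0, 0, 1, 0], [0, 0, 0, 1]]

r1 ← -1/2·r1
  [ 1   3  0  0 ]
  [ 0   0  3  0 ]
  [ 4  12  3  3 ]
r3 ← r3 − 4·r1
  [ 1  3  0  0 ]
  [ 0  0  3  0 ]
  [ 0  0  3  3 ]
r2 ← 1/3·r2
  [ 1  3  0  0 ]
  [ 0  0  1  0 ]
  [ 0  0  3  3 ]
r3 ← r3 − 3·r2
  [ 1  3  0  0 ]
  [ 0  0  1  0 ]
  [ 0  0  0  3 ]
r3 ← 1/3·r3
  [ 1  3  0  0 ]
  [ 0  0  1  0 ]
  [ 0  0  0  1 ]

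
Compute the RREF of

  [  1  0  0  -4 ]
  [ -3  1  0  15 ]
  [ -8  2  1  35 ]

r2 → r2 + 3·r1
  [  1  0  0  -4 ]
  [  0  1  0   3 ]
  [ -8  2  1  35 ]
r3 → r3 + 8·r1
  [ 1  0  0  -4 ]
  [ 0  1  0   3 ]
  [ 0  2  1   3 ]
r3 → r3 − 2·r2
  [ 1  0  0  -4 ]
  [ 0  1  0   3 ]
  [ 0  0  1  -3 ]

[[1, 0, 0, -4], [0, 1, 0, 3], [0, 0, 1, -3]]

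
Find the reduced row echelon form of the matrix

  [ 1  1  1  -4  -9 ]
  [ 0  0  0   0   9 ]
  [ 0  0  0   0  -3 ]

[[1, 1, 1, -4, 0], [0, 0, 0, 0, 1], [0, 0, 0, 0, 0]]

ρ2 := 1/9·ρ2
ρ3 := ρ3 + 3·ρ2
ρ1 := ρ1 + 9·ρ2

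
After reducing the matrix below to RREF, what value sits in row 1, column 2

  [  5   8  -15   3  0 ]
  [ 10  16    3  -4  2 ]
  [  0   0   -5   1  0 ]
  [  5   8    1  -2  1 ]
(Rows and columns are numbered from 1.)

8/5

ρ1 := 1/5·ρ1
  [  1  8/5  -3  3/5  0 ]
  [ 10   16   3   -4  2 ]
  [  0    0  -5    1  0 ]
  [  5    8   1   -2  1 ]
ρ2 := ρ2 − 10·ρ1
  [ 1  8/5  -3  3/5  0 ]
  [ 0    0  33  -10  2 ]
  [ 0    0  -5    1  0 ]
  [ 5    8   1   -2  1 ]
ρ4 := ρ4 − 5·ρ1
  [ 1  8/5  -3  3/5  0 ]
  [ 0    0  33  -10  2 ]
  [ 0    0  -5    1  0 ]
  [ 0    0  16   -5  1 ]
ρ2 := 1/33·ρ2
  [ 1  8/5  -3     3/5     0 ]
  [ 0    0   1  -10/33  2/33 ]
  [ 0    0  -5       1     0 ]
  [ 0    0  16      -5     1 ]
ρ3 := ρ3 + 5·ρ2
  [ 1  8/5  -3     3/5      0 ]
  [ 0    0   1  -10/33   2/33 ]
  [ 0    0   0  -17/33  10/33 ]
  [ 0    0  16      -5      1 ]
ρ4 := ρ4 − 16·ρ2
  [ 1  8/5  -3     3/5      0 ]
  [ 0    0   1  -10/33   2/33 ]
  [ 0    0   0  -17/33  10/33 ]
  [ 0    0   0   -5/33   1/33 ]
ρ3 := -33/17·ρ3
  [ 1  8/5  -3     3/5       0 ]
  [ 0    0   1  -10/33    2/33 ]
  [ 0    0   0       1  -10/17 ]
  [ 0    0   0   -5/33    1/33 ]
ρ4 := ρ4 + 5/33·ρ3
  [ 1  8/5  -3     3/5       0 ]
  [ 0    0   1  -10/33    2/33 ]
  [ 0    0   0       1  -10/17 ]
  [ 0    0   0       0   -1/17 ]
ρ4 := -17·ρ4
  [ 1  8/5  -3     3/5       0 ]
  [ 0    0   1  -10/33    2/33 ]
  [ 0    0   0       1  -10/17 ]
  [ 0    0   0       0       1 ]
ρ3 := ρ3 + 10/17·ρ4
  [ 1  8/5  -3     3/5     0 ]
  [ 0    0   1  -10/33  2/33 ]
  [ 0    0   0       1     0 ]
  [ 0    0   0       0     1 ]
ρ2 := ρ2 − 2/33·ρ4
  [ 1  8/5  -3     3/5  0 ]
  [ 0    0   1  -10/33  0 ]
  [ 0    0   0       1  0 ]
  [ 0    0   0       0  1 ]
ρ2 := ρ2 + 10/33·ρ3
  [ 1  8/5  -3  3/5  0 ]
  [ 0    0   1    0  0 ]
  [ 0    0   0    1  0 ]
  [ 0    0   0    0  1 ]
ρ1 := ρ1 − 3/5·ρ3
  [ 1  8/5  -3  0  0 ]
  [ 0    0   1  0  0 ]
  [ 0    0   0  1  0 ]
  [ 0    0   0  0  1 ]
ρ1 := ρ1 + 3·ρ2
  [ 1  8/5  0  0  0 ]
  [ 0    0  1  0  0 ]
  [ 0    0  0  1  0 ]
  [ 0    0  0  0  1 ]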